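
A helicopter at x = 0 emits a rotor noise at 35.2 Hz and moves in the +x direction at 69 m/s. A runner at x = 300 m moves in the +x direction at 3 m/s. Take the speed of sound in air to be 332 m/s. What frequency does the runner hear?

The observer lies on the +x side, so the source is heading toward the observer and the observer is heading away from the source.
Both move, so f' = f · (v − v_o)/(v − v_s).
f' = 35.2 × (332 − 3)/(332 − 69) = 35.2 × 329/263 ≈ 44.0 Hz.

44.0 Hz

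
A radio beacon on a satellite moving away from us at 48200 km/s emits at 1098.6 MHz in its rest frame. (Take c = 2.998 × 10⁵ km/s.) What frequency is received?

934.1 MHz

β = v/c = 48200/299800 = 0.1608.
Relativistic Doppler for frequency: f' = f₀ · √((1 − β)/(1 + β)).
f' = 1098.6 × √(0.8392/1.1608) = 1098.6 × 0.85029 ≈ 934.1 MHz.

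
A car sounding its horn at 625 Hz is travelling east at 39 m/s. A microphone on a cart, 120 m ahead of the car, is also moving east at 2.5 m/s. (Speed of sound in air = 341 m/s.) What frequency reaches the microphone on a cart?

701 Hz

The microphone on a cart is ahead, so the car is moving toward it while the microphone on a cart is moving away from the car.
Both move, so f' = f · (v − v_o)/(v − v_s).
f' = 625 × (341 − 2.5)/(341 − 39) = 625 × 338.5/302 ≈ 701 Hz.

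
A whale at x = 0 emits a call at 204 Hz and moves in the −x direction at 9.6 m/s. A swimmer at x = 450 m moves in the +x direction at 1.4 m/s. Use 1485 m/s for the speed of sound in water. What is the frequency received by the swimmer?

The observer lies on the +x side, so the source is heading away from the observer and the observer is heading away from the source.
Both move, so f' = f · (v − v_o)/(v + v_s).
f' = 204 × (1485 − 1.4)/(1485 + 9.6) = 204 × 1483.6/1494.6 ≈ 202 Hz.

202 Hz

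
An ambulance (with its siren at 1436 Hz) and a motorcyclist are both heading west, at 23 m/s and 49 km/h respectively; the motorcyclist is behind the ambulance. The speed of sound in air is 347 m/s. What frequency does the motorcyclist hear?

1400 Hz

49 km/h = 13.61 m/s.
The motorcyclist is behind, so the ambulance is moving away from it while the motorcyclist is moving toward the ambulance.
With source receding and observer approaching, f' = f · (v + v_o)/(v + v_s).
f' = 1436 × (347 + 13.61)/(347 + 23) = 1436 × 360.61/370 ≈ 1400 Hz.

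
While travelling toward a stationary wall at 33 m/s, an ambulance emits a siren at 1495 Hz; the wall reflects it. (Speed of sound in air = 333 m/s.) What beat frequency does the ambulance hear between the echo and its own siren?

329 Hz

The wall receives the sound from a moving source: f₁ = f₀ · v/(v − v_e) = 1495 × 333/300 ≈ 1659 Hz.
On the return leg the ambulance is a moving observer: f₂ = f₁ · (v + v_e)/v = 1659 × 366/333 ≈ 1824 Hz.
Beat against the emitted tone: |f₂ − f₀| = 2v_e·f₀/(v − v_e) = 2 × 33 × 1495/300 ≈ 329 Hz.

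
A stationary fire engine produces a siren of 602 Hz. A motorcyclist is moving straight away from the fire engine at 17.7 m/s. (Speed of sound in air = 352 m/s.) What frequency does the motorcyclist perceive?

Moving observer, stationary source: f' = f · (v − v_o)/v.
f' = 602 × (352 − 17.7)/352 = 602 × 334.3/352 ≈ 572 Hz.

572 Hz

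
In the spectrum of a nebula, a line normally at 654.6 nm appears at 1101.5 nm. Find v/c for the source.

0.478c

λ'/λ₀ = 1.6827 > 1 (redshift), so the source is receding.
λ'/λ₀ = √((1 + β)/(1 − β)) for a receding source ⇒ β = (r² − 1)/(r² + 1) with r = λ'/λ₀.
β = (2.8315 − 1)/(2.8315 + 1) ≈ 0.478.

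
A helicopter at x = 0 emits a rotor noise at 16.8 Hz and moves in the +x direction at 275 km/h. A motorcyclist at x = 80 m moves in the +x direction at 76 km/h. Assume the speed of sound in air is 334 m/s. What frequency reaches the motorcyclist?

275 km/h = 76.39 m/s; 76 km/h = 21.11 m/s.
The observer lies on the +x side, so the source is heading toward the observer and the observer is heading away from the source.
General Doppler shift: f' = f · (v − v_o)/(v − v_s).
f' = 16.8 × (334 − 21.11)/(334 − 76.39) = 16.8 × 312.89/257.61 ≈ 20.4 Hz.

20.4 Hz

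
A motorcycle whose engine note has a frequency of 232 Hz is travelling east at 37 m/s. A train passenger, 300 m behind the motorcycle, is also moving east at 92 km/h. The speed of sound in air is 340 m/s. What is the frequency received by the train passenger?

225 Hz

92 km/h = 25.56 m/s.
The train passenger is behind, so the motorcycle is moving away from it while the train passenger is moving toward the motorcycle.
Both move, so f' = f · (v + v_o)/(v + v_s).
f' = 232 × (340 + 25.56)/(340 + 37) = 232 × 365.56/377 ≈ 225 Hz.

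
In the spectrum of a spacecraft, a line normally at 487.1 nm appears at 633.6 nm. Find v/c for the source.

0.257c

λ'/λ₀ = 1.3008 > 1 (redshift), so the source is receding.
λ'/λ₀ = √((1 + β)/(1 − β)) for a receding source ⇒ β = (r² − 1)/(r² + 1) with r = λ'/λ₀.
β = (1.6920 − 1)/(1.6920 + 1) ≈ 0.257.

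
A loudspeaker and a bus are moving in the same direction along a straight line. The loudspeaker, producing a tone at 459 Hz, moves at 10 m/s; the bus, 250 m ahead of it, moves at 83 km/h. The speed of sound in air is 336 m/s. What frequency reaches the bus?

83 km/h = 23.06 m/s.
The bus is ahead, so the loudspeaker is moving toward it while the bus is moving away from the loudspeaker.
Both move, so f' = f · (v − v_o)/(v − v_s).
f' = 459 × (336 − 23.06)/(336 − 10) = 459 × 312.94/326 ≈ 441 Hz.

441 Hz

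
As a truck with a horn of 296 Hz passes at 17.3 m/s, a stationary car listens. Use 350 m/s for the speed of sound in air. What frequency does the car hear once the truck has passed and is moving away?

Receding: f₂ = f · v/(v + v_s) = 296 × 350/367.3 ≈ 282 Hz.

282 Hz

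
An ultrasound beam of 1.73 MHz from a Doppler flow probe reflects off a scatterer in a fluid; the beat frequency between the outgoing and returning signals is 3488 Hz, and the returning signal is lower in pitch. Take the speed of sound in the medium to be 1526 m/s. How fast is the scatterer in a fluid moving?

1.54 m/s

Double Doppler shift off a moving reflector: f₂ = f₀ · (v + u)/(v − u) (u > 0 toward emitter).
Returning signal is lower, so f₂ = f₀ − Δf = 1730000 − 3488 = 1726512 Hz.
Rearranging, u = v · (f₂ − f₀)/(f₂ + f₀) = 1526 × -3488/3456512 ≈ -1.54 m/s.
So the scatterer in a fluid is moving at 1.54 m/s away from the emitter.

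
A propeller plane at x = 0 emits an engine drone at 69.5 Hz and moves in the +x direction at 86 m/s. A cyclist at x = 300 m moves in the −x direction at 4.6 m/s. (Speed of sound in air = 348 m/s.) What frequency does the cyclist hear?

94 Hz

The observer lies on the +x side, so the source is heading toward the observer and the observer is heading toward the source.
General Doppler shift: f' = f · (v + v_o)/(v − v_s).
f' = 69.5 × (348 + 4.6)/(348 − 86) = 69.5 × 352.6/262 ≈ 94 Hz.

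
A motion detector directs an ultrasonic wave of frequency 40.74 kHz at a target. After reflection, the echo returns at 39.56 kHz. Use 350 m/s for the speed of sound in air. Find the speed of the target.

Double Doppler shift off a moving reflector: f₂ = f₀ · (v + u)/(v − u) (u > 0 toward emitter).
Rearranging, u = v · (f₂ − f₀)/(f₂ + f₀) = 350 × -1.18/80.30 ≈ -5.1 m/s.
So the target is moving at 5.1 m/s away from the emitter.

5.1 m/s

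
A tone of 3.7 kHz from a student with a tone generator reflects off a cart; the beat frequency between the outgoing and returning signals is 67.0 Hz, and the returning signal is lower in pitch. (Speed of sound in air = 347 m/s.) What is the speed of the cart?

3.2 m/s

Double Doppler shift off a moving reflector: f₂ = f₀ · (v + u)/(v − u) (u > 0 toward emitter).
Returning signal is lower, so f₂ = f₀ − Δf = 3700 − 67 = 3633 Hz.
Rearranging, u = v · (f₂ − f₀)/(f₂ + f₀) = 347 × -67/7333 ≈ -3.2 m/s.
So the cart is moving at 3.2 m/s away from the emitter.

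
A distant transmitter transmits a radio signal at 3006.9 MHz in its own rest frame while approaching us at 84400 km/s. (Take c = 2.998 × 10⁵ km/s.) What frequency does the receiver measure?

β = v/c = 84400/299800 = 0.2815.
Relativistic Doppler for frequency: f' = f₀ · √((1 + β)/(1 − β)).
f' = 3006.9 × √(1.2815/0.7185) = 3006.9 × 1.33554 ≈ 4015.8 MHz.

4015.8 MHz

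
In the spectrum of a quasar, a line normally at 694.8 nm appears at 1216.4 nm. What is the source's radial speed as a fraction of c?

λ'/λ₀ = 1.7507 > 1 (redshift), so the source is receding.
λ'/λ₀ = √((1 + β)/(1 − β)) for a receding source ⇒ β = (r² − 1)/(r² + 1) with r = λ'/λ₀.
β = (3.0650 − 1)/(3.0650 + 1) ≈ 0.508.

0.508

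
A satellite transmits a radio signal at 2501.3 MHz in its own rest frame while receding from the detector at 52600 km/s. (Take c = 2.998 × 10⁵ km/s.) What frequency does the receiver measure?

2094.9 MHz

β = v/c = 52600/299800 = 0.1755.
Relativistic Doppler for frequency: f' = f₀ · √((1 − β)/(1 + β)).
f' = 2501.3 × √(0.8245/1.1755) = 2501.3 × 0.83754 ≈ 2094.9 MHz.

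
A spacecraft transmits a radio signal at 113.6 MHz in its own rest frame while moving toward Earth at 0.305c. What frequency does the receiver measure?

Relativistic Doppler for frequency: f' = f₀ · √((1 + β)/(1 − β)).
f' = 113.6 × √(1.3050/0.6950) = 113.6 × 1.37029 ≈ 155.7 MHz.

155.7 MHz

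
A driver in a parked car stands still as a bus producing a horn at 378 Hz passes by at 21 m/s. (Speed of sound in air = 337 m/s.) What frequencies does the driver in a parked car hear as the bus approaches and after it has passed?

Approaching: f₁ = f · v/(v − v_s) = 378 × 337/316 ≈ 403 Hz.
Receding: f₂ = f · v/(v + v_s) = 378 × 337/358 ≈ 356 Hz.

403 Hz approaching; 356 Hz receding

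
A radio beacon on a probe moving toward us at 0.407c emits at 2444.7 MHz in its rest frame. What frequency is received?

3765.7 MHz

Relativistic Doppler for frequency: f' = f₀ · √((1 + β)/(1 − β)).
f' = 2444.7 × √(1.4070/0.5930) = 2444.7 × 1.54035 ≈ 3765.7 MHz.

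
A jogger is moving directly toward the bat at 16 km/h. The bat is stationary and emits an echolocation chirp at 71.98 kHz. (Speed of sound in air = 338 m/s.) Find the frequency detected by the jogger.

72.9 kHz

16 km/h = 4.444 m/s.
Only the observer moves, toward the source, so f' = f · (v + v_o)/v.
f' = 71.98 × (338 + 4.444)/338 = 71.98 × 342.44/338 ≈ 72.9 kHz.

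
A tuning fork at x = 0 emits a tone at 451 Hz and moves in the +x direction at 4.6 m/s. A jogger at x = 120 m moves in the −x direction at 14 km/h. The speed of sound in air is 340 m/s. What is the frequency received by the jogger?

14 km/h = 3.889 m/s.
The observer lies on the +x side, so the source is heading toward the observer and the observer is heading toward the source.
Both move, so f' = f · (v + v_o)/(v − v_s).
f' = 451 × (340 + 3.889)/(340 − 4.6) = 451 × 343.89/335.4 ≈ 462 Hz.

462 Hz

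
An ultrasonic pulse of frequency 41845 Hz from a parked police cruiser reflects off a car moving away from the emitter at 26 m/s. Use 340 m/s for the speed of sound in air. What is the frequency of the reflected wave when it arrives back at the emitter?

The car first receives the wave as a moving observer: f₁ = f₀ · (v − u)/v = 41845 × (340 − 26)/340 ≈ 38645 Hz.
The reflection then acts as a moving source: f₂ = f₁ · v/(v + u) ≈ 35900 Hz.
Equivalently f₂ = f₀ · (v − u)/(v + u).

35900 Hz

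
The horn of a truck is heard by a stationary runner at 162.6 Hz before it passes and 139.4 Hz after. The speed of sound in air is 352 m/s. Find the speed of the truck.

27 m/s

f₁/f₂ = (v + v_s)/(v − v_s), so v_s = v · (f₁ − f₂)/(f₁ + f₂).
v_s = 352 × (162.6 − 139.4)/(162.6 + 139.4) = 352 × 23.2/302.0 ≈ 27 m/s.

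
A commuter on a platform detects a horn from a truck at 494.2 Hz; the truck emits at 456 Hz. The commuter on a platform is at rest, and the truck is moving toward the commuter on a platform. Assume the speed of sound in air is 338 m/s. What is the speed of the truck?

f' = f · v/(v − v_s) ⇒ v_s = v · |1 − f/f'|.
v_s = 338 × |1 − 456/494.2| = 338 × 0.0773 ≈ 26 m/s.

26 m/s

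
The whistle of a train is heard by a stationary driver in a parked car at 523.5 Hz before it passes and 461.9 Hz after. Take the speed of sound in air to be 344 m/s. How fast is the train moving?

f₁/f₂ = (v + v_s)/(v − v_s), so v_s = v · (f₁ − f₂)/(f₁ + f₂).
v_s = 344 × (523.5 − 461.9)/(523.5 + 461.9) = 344 × 61.6/985.4 ≈ 21.5 m/s.

21.5 m/s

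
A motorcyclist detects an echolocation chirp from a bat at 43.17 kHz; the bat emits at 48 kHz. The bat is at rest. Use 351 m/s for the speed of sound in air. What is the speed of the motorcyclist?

35 m/s

f' < f, so the motorcyclist is receding.
f' = f · (v − v_o)/v ⇒ v_o = v · |f'/f − 1|.
v_o = 351 × |43.17/48 − 1| = 351 × 0.1006 ≈ 35 m/s.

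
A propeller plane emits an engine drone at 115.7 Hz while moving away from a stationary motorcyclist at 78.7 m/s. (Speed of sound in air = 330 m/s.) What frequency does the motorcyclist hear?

Moving source, stationary observer: f' = f · v/(v + v_s) since the source is receding.
f' = 115.7 × 330/(330 + 78.7) = 115.7 × 330/408.7 ≈ 93 Hz.

93 Hz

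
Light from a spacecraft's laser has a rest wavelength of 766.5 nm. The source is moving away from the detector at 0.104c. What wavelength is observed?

850.8 nm

Relativistic Doppler for wavelength: λ' = λ₀ · √((1 + β)/(1 − β)).
λ' = 766.5 × √(1.1040/0.8960) = 766.5 × 1.11002 ≈ 850.8 nm.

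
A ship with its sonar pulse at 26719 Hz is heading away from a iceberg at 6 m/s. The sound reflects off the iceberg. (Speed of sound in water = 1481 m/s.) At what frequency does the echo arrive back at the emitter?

26503 Hz

The iceberg receives the sound from a moving source: f₁ = f₀ · v/(v + v_e) = 26719 × 1481/1487 ≈ 26611 Hz.
On the return leg the ship is a moving observer: f₂ = f₁ · (v − v_e)/v = 26611 × 1475/1481 ≈ 26503 Hz.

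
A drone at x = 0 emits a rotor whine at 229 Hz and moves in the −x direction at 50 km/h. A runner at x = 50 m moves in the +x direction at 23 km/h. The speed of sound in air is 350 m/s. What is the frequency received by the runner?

216 Hz

50 km/h = 13.89 m/s; 23 km/h = 6.389 m/s.
The observer lies on the +x side, so the source is heading away from the observer and the observer is heading away from the source.
Both move, so f' = f · (v − v_o)/(v + v_s).
f' = 229 × (350 − 6.389)/(350 + 13.89) = 229 × 343.61/363.89 ≈ 216 Hz.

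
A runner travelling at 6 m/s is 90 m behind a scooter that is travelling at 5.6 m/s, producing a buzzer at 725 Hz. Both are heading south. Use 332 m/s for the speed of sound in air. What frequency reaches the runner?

The runner is behind, so the scooter is moving away from it while the runner is moving toward the scooter.
Both move, so f' = f · (v + v_o)/(v + v_s).
f' = 725 × (332 + 6)/(332 + 5.6) = 725 × 338/337.6 ≈ 726 Hz.

726 Hz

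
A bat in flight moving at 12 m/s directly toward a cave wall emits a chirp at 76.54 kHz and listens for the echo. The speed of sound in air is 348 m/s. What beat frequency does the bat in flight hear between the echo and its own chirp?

The cave wall receives the sound from a moving source: f₁ = f₀ · v/(v − v_e) = 76.54 × 348/336 ≈ 79.27 kHz.
On the return leg the bat in flight is a moving observer: f₂ = f₁ · (v + v_e)/v = 79.27 × 360/348 ≈ 82.01 kHz.
Beat against the emitted tone (with f₀ = 76540 Hz): |f₂ − f₀| = 2v_e·f₀/(v − v_e) = 2 × 12 × 76540/336 ≈ 5467 Hz.

5467 Hz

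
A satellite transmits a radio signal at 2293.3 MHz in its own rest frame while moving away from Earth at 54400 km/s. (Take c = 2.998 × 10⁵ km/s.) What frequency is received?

1908.9 MHz

β = v/c = 54400/299800 = 0.1815.
Relativistic Doppler for frequency: f' = f₀ · √((1 − β)/(1 + β)).
f' = 2293.3 × √(0.8185/1.1815) = 2293.3 × 0.83236 ≈ 1908.9 MHz.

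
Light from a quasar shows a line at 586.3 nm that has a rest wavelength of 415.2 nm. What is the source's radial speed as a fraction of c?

0.332c

λ'/λ₀ = 1.4121 > 1 (redshift), so the source is receding.
λ'/λ₀ = √((1 + β)/(1 − β)) for a receding source ⇒ β = (r² − 1)/(r² + 1) with r = λ'/λ₀.
β = (1.9940 − 1)/(1.9940 + 1) ≈ 0.332.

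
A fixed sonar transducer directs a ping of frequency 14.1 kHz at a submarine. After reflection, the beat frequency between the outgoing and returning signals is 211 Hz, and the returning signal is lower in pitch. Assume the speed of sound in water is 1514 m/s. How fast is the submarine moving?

11.4 m/s

Double Doppler shift off a moving reflector: f₂ = f₀ · (v + u)/(v − u) (u > 0 toward emitter).
Returning signal is lower, so f₂ = f₀ − Δf = 14100 − 211 = 13889 Hz.
Rearranging, u = v · (f₂ − f₀)/(f₂ + f₀) = 1514 × -211/27989 ≈ -11.4 m/s.
So the submarine is moving at 11.4 m/s away from the emitter.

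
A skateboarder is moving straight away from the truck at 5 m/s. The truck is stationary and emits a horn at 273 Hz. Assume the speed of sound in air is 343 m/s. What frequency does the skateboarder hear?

269 Hz

Moving observer, stationary source: f' = f · (v − v_o)/v.
f' = 273 × (343 − 5)/343 = 273 × 338/343 ≈ 269 Hz.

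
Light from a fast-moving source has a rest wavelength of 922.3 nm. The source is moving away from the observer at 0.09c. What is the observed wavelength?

Relativistic Doppler for wavelength: λ' = λ₀ · √((1 + β)/(1 − β)).
λ' = 922.3 × √(1.0900/0.9100) = 922.3 × 1.09444 ≈ 1009.4 nm.

1009.4 nm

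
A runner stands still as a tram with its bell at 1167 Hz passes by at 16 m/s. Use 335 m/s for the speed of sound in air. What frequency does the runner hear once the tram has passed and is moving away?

Receding: f₂ = f · v/(v + v_s) = 1167 × 335/351 ≈ 1114 Hz.

1114 Hz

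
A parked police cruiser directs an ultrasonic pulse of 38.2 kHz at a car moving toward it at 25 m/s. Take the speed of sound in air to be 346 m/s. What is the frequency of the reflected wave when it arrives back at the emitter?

The car first receives the wave as a moving observer: f₁ = f₀ · (v + u)/v = 38.2 × (346 + 25)/346 ≈ 41.0 kHz.
On reflection it acts as a source moving toward the stationary detector: f₂ = f₁ · v/(v − u) = 41.0 × 346/321 ≈ 44.2 kHz.

44.2 kHz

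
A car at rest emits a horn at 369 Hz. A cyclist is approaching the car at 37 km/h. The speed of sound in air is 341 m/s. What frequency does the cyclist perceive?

37 km/h = 10.28 m/s.
Only the observer moves, toward the source, so f' = f · (v + v_o)/v.
f' = 369 × (341 + 10.28)/341 = 369 × 351.28/341 ≈ 380 Hz.

380 Hz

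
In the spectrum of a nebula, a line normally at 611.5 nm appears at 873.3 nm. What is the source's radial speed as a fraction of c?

λ'/λ₀ = 1.4281 > 1 (redshift), so the source is receding.
λ'/λ₀ = √((1 + β)/(1 − β)) for a receding source ⇒ β = (r² − 1)/(r² + 1) with r = λ'/λ₀.
β = (2.0395 − 1)/(2.0395 + 1) ≈ 0.342.

0.342c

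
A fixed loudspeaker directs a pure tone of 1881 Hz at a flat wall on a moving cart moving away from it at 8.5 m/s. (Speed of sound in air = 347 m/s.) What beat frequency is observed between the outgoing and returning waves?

90 Hz

At the flat wall on a moving cart (a moving observer), f₁ = f₀ · (v − u)/v = 1881 × 338.5/347 ≈ 1834.9 Hz.
On reflection it acts as a source moving away from the stationary detector: f₂ = f₁ · v/(v + u) = 1834.9 × 347/355.5 ≈ 1791.1 Hz.
Beat frequency: |f₂ − f₀| = 2u·f₀/(v + u) = 2 × 8.5 × 1881/355.5 ≈ 90 Hz.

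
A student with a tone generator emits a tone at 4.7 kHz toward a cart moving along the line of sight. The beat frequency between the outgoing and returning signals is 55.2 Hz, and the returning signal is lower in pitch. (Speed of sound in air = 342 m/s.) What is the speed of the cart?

2.02 m/s

Double Doppler shift off a moving reflector: f₂ = f₀ · (v + u)/(v − u) (u > 0 toward emitter).
Returning signal is lower, so f₂ = f₀ − Δf = 4700 − 55.2 = 4644.8 Hz.
Rearranging, u = v · (f₂ − f₀)/(f₂ + f₀) = 342 × -55.2/9344.8 ≈ -2.02 m/s.
So the cart is moving at 2.02 m/s away from the emitter.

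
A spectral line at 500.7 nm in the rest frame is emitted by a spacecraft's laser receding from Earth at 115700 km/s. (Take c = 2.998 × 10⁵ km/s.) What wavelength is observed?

752.2 nm

β = v/c = 115700/299800 = 0.3859.
Relativistic Doppler for wavelength: λ' = λ₀ · √((1 + β)/(1 − β)).
λ' = 500.7 × √(1.3859/0.6141) = 500.7 × 1.50231 ≈ 752.2 nm.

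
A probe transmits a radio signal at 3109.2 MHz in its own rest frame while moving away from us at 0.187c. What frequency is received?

Relativistic Doppler for frequency: f' = f₀ · √((1 − β)/(1 + β)).
f' = 3109.2 × √(0.8130/1.1870) = 3109.2 × 0.82760 ≈ 2573.2 MHz.

2573.2 MHz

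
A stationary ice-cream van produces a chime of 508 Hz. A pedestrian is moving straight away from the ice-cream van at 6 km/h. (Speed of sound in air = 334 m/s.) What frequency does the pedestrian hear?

6 km/h = 1.667 m/s.
Moving observer, stationary source: f' = f · (v − v_o)/v.
f' = 508 × (334 − 1.667)/334 = 508 × 332.33/334 ≈ 505 Hz.

505 Hz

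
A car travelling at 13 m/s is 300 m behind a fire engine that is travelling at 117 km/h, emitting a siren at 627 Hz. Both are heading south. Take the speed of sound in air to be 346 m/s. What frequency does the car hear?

595 Hz

117 km/h = 32.5 m/s.
The car is behind, so the fire engine is moving away from it while the car is moving toward the fire engine.
Both move, so f' = f · (v + v_o)/(v + v_s).
f' = 627 × (346 + 13)/(346 + 32.5) = 627 × 359/378.5 ≈ 595 Hz.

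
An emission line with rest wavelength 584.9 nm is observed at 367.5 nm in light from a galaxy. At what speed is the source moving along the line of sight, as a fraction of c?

0.434

λ'/λ₀ = 0.6283 < 1 (blueshift), so the source is approaching.
λ'/λ₀ = √((1 − β)/(1 + β)) for an approaching source ⇒ β = (1 − r²)/(1 + r²) with r = λ'/λ₀.
β = (1 − 0.3948)/(1 + 0.3948) ≈ 0.434.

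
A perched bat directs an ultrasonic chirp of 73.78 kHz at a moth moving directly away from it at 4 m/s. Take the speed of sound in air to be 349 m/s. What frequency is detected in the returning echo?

At the moth (a moving observer), f₁ = f₀ · (v − u)/v = 73.78 × 345/349 ≈ 72.9 kHz.
The reflection then acts as a moving source: f₂ = f₁ · v/(v + u) ≈ 72.1 kHz.

72.1 kHz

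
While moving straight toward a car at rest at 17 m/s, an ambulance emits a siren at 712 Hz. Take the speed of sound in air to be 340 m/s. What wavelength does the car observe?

45.4 cm

With the source moving toward a stationary observer, f' = f · v/(v − v_s).
f' = 712 × 340/(340 − 17) ≈ 749 Hz.
λ' = v/f' = 340/749.474 ≈ 45.4 cm.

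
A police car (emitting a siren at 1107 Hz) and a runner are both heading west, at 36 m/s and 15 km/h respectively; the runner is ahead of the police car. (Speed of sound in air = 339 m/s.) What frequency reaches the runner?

1223 Hz

15 km/h = 4.167 m/s.
The runner is ahead, so the police car is moving toward it while the runner is moving away from the police car.
General Doppler shift: f' = f · (v − v_o)/(v − v_s).
f' = 1107 × (339 − 4.167)/(339 − 36) = 1107 × 334.83/303 ≈ 1223 Hz.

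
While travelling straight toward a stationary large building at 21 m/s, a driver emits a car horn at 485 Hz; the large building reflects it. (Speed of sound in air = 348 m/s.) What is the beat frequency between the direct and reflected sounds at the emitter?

The large building receives the sound from a moving source: f₁ = f₀ · v/(v − v_e) = 485 × 348/327 ≈ 516.1 Hz.
On the return leg the driver is a moving observer: f₂ = f₁ · (v + v_e)/v = 516.1 × 369/348 ≈ 547.3 Hz.
Beat against the emitted tone: |f₂ − f₀| = 2v_e·f₀/(v − v_e) = 2 × 21 × 485/327 ≈ 62 Hz.

62 Hz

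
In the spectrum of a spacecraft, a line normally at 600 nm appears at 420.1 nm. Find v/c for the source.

λ'/λ₀ = 0.7002 < 1 (blueshift), so the source is approaching.
λ'/λ₀ = √((1 − β)/(1 + β)) for an approaching source ⇒ β = (1 − r²)/(1 + r²) with r = λ'/λ₀.
β = (1 − 0.4902)/(1 + 0.4902) ≈ 0.342.

0.342c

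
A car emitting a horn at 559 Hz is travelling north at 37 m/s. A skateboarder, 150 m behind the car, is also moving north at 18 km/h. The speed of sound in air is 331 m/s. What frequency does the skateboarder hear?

18 km/h = 5 m/s.
The skateboarder is behind, so the car is moving away from it while the skateboarder is moving toward the car.
With source receding and observer approaching, f' = f · (v + v_o)/(v + v_s).
f' = 559 × (331 + 5)/(331 + 37) = 559 × 336/368 ≈ 510 Hz.

510 Hz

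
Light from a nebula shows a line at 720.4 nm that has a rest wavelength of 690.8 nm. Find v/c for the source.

λ'/λ₀ = 1.0428 > 1 (redshift), so the source is receding.
λ'/λ₀ = √((1 + β)/(1 − β)) for a receding source ⇒ β = (r² − 1)/(r² + 1) with r = λ'/λ₀.
β = (1.0875 − 1)/(1.0875 + 1) ≈ 0.042.

0.042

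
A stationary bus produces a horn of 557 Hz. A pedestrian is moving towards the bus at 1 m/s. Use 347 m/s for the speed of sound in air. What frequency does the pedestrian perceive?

Moving observer, stationary source: f' = f · (v + v_o)/v.
f' = 557 × (347 + 1)/347 = 557 × 348/347 ≈ 559 Hz.

559 Hz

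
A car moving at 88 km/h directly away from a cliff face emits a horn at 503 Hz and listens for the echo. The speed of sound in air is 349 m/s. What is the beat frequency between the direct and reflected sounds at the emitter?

88 km/h = 24.44 m/s.
The cliff face receives the sound from a moving source: f₁ = f₀ · v/(v + v_e) = 503 × 349/373.44 ≈ 470.1 Hz.
On the return leg the car is a moving observer: f₂ = f₁ · (v − v_e)/v = 470.1 × 324.56/349 ≈ 437.2 Hz.
Beat against the emitted tone: |f₂ − f₀| = 2v_e·f₀/(v + v_e) = 2 × 24.44 × 503/373.44 ≈ 66 Hz.

66 Hz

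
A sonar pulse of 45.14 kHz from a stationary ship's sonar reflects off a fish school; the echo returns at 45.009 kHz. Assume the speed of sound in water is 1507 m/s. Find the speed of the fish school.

Double Doppler shift off a moving reflector: f₂ = f₀ · (v + u)/(v − u) (u > 0 toward emitter).
Rearranging, u = v · (f₂ − f₀)/(f₂ + f₀) = 1507 × -0.131/90.149 ≈ -2.19 m/s.
So the fish school is moving at 2.19 m/s away from the emitter.

2.19 m/s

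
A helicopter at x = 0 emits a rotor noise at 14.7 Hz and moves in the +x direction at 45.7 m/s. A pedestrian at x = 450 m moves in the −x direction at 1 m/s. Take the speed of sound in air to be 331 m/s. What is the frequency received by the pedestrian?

The observer lies on the +x side, so the source is heading toward the observer and the observer is heading toward the source.
With source approaching and observer approaching, f' = f · (v + v_o)/(v − v_s).
f' = 14.7 × (331 + 1)/(331 − 45.7) = 14.7 × 332/285.3 ≈ 17.1 Hz.

17.1 Hz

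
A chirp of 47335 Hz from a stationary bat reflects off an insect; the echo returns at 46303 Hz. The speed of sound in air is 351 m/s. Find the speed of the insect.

Double Doppler shift off a moving reflector: f₂ = f₀ · (v + u)/(v − u) (u > 0 toward emitter).
Rearranging, u = v · (f₂ − f₀)/(f₂ + f₀) = 351 × -1032/93638 ≈ -3.9 m/s.
So the insect is moving at 3.9 m/s away from the emitter.

3.9 m/s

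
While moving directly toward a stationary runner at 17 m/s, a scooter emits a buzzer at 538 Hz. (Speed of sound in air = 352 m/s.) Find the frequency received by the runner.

With the source moving toward a stationary observer, f' = f · v/(v − v_s).
f' = 538 × 352/(352 − 17) = 538 × 352/335 ≈ 565 Hz.

565 Hz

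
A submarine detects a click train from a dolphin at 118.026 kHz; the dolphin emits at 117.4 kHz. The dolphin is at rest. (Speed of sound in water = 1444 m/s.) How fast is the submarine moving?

f' > f, so the submarine is approaching.
f' = f · (v + v_o)/v ⇒ v_o = v · |f'/f − 1|.
v_o = 1444 × |118.026/117.4 − 1| = 1444 × 0.005332 ≈ 7.7 m/s.

7.7 m/s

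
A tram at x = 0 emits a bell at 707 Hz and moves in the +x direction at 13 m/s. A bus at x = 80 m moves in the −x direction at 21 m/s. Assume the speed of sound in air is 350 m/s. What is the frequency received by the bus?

The observer lies on the +x side, so the source is heading toward the observer and the observer is heading toward the source.
With source approaching and observer approaching, f' = f · (v + v_o)/(v − v_s).
f' = 707 × (350 + 21)/(350 − 13) = 707 × 371/337 ≈ 778 Hz.

778 Hz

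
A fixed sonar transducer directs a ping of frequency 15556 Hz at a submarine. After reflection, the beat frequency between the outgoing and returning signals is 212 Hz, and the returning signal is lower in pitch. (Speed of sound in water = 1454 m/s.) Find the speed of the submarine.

Double Doppler shift off a moving reflector: f₂ = f₀ · (v + u)/(v − u) (u > 0 toward emitter).
Returning signal is lower, so f₂ = f₀ − Δf = 15556 − 212 = 15344 Hz.
Rearranging, u = v · (f₂ − f₀)/(f₂ + f₀) = 1454 × -212/30900 ≈ -10.0 m/s.
So the submarine is moving at 10.0 m/s away from the emitter.

10.0 m/s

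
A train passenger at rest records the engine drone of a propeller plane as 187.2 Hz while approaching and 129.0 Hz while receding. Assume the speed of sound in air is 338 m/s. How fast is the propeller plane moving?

62 m/s

f₁/f₂ = (v + v_s)/(v − v_s), so v_s = v · (f₁ − f₂)/(f₁ + f₂).
v_s = 338 × (187.2 − 129.0)/(187.2 + 129.0) = 338 × 58.2/316.2 ≈ 62 m/s.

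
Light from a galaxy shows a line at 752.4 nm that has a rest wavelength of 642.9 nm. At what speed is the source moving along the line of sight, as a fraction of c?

λ'/λ₀ = 1.1703 > 1 (redshift), so the source is receding.
λ'/λ₀ = √((1 + β)/(1 − β)) for a receding source ⇒ β = (r² − 1)/(r² + 1) with r = λ'/λ₀.
β = (1.3697 − 1)/(1.3697 + 1) ≈ 0.156.

0.156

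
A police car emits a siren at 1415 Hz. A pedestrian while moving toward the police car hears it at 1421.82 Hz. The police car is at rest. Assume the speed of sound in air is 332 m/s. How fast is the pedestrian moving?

f' = f · (v + v_o)/v ⇒ v_o = v · |f'/f − 1|.
v_o = 332 × |1421.82/1415 − 1| = 332 × 0.00482 ≈ 1.60 m/s.

1.60 m/s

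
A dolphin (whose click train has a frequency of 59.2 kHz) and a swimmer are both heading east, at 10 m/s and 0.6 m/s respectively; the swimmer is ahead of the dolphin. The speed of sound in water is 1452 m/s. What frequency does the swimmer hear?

The swimmer is ahead, so the dolphin is moving toward it while the swimmer is moving away from the dolphin.
Both move, so f' = f · (v − v_o)/(v − v_s).
f' = 59.2 × (1452 − 0.6)/(1452 − 10) = 59.2 × 1451.4/1442 ≈ 59.6 kHz.

59.6 kHz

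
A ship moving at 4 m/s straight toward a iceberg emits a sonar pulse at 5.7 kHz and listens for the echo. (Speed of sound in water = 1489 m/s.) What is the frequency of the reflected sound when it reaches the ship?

5.73 kHz

The iceberg receives the sound from a moving source: f₁ = f₀ · v/(v − v_e) = 5.7 × 1489/1485 ≈ 5.72 kHz.
On the return leg the ship is a moving observer: f₂ = f₁ · (v + v_e)/v = 5.72 × 1493/1489 ≈ 5.73 kHz.
Equivalently f₂ = f₀ · (v + v_e)/(v − v_e).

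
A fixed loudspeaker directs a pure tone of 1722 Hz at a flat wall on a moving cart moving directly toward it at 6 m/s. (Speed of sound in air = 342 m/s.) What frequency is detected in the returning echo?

1784 Hz

The flat wall on a moving cart first receives the wave as a moving observer: f₁ = f₀ · (v + u)/v = 1722 × (342 + 6)/342 ≈ 1752 Hz.
On reflection it acts as a source moving toward the stationary detector: f₂ = f₁ · v/(v − u) = 1752 × 342/336 ≈ 1784 Hz.
Equivalently f₂ = f₀ · (v + u)/(v − u).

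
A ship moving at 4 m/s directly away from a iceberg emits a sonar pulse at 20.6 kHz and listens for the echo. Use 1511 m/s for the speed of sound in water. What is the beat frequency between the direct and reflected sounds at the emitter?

The iceberg receives the sound from a moving source: f₁ = f₀ · v/(v + v_e) = 20.6 × 1511/1515 ≈ 20.5456 kHz.
On the return leg the ship is a moving observer: f₂ = f₁ · (v − v_e)/v = 20.5456 × 1507/1511 ≈ 20.4912 kHz.
Equivalently f₂ = f₀ · (v − v_e)/(v + v_e).
Beat against the emitted tone (with f₀ = 20600 Hz): |f₂ − f₀| = 2v_e·f₀/(v + v_e) = 2 × 4 × 20600/1515 ≈ 109 Hz.

109 Hz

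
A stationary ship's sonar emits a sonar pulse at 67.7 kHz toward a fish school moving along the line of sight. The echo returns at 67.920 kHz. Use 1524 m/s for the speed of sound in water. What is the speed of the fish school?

2.47 m/s

Double Doppler shift off a moving reflector: f₂ = f₀ · (v + u)/(v − u) (u > 0 toward emitter).
Rearranging, u = v · (f₂ − f₀)/(f₂ + f₀) = 1524 × 0.220/135.620 ≈ 2.47 m/s.
So the fish school is moving at 2.47 m/s toward the emitter.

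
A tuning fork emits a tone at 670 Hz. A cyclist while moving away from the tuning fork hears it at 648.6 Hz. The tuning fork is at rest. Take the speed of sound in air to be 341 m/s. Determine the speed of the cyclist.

10.9 m/s

f' = f · (v − v_o)/v ⇒ v_o = v · |f'/f − 1|.
v_o = 341 × |648.6/670 − 1| = 341 × 0.03194 ≈ 10.9 m/s.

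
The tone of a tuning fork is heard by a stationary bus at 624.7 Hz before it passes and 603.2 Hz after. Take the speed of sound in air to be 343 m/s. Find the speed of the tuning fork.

6.0 m/s

f₁/f₂ = (v + v_s)/(v − v_s), so v_s = v · (f₁ − f₂)/(f₁ + f₂).
v_s = 343 × (624.7 − 603.2)/(624.7 + 603.2) = 343 × 21.5/1227.9 ≈ 6.0 m/s.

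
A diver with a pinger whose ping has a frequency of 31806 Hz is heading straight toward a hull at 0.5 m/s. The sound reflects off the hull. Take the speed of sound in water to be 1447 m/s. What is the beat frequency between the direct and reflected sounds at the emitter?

22.0 Hz

The hull receives the sound from a moving source: f₁ = f₀ · v/(v − v_e) = 31806 × 1447/1446.5 ≈ 31817.0 Hz.
On the return leg the diver with a pinger is a moving observer: f₂ = f₁ · (v + v_e)/v = 31817.0 × 1447.5/1447 ≈ 31828.0 Hz.
Beat against the emitted tone: |f₂ − f₀| = 2v_e·f₀/(v − v_e) = 2 × 0.5 × 31806/1446.5 ≈ 22.0 Hz.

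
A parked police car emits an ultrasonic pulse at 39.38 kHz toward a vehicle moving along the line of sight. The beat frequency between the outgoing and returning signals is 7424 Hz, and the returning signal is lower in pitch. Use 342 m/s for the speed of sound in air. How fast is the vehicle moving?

36 m/s

Double Doppler shift off a moving reflector: f₂ = f₀ · (v + u)/(v − u) (u > 0 toward emitter).
Returning signal is lower, so f₂ = f₀ − Δf = 39380 − 7424 = 31956 Hz.
Rearranging, u = v · (f₂ − f₀)/(f₂ + f₀) = 342 × -7424/71336 ≈ -36 m/s.
So the vehicle is moving at 36 m/s away from the emitter.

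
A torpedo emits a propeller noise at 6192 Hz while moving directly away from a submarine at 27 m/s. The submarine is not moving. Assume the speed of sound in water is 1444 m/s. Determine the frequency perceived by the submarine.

6078 Hz

With the source moving away from a stationary observer, f' = f · v/(v + v_s).
f' = 6192 × 1444/(1444 + 27) = 6192 × 1444/1471 ≈ 6078 Hz.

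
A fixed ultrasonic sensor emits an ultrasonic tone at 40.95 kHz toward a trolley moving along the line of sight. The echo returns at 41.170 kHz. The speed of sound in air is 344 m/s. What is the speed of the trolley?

Double Doppler shift off a moving reflector: f₂ = f₀ · (v + u)/(v − u) (u > 0 toward emitter).
Rearranging, u = v · (f₂ − f₀)/(f₂ + f₀) = 344 × 0.220/82.120 ≈ 0.92 m/s.
So the trolley is moving at 0.92 m/s toward the emitter.

0.92 m/s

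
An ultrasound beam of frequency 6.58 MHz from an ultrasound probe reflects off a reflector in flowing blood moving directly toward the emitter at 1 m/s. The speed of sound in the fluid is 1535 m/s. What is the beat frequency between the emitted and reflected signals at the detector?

8579 Hz

The reflector in flowing blood first receives the wave as a moving observer: f₁ = f₀ · (v + u)/v = 6.58 × (1535 + 1)/1535 ≈ 6.58429 MHz.
On reflection it acts as a source moving toward the stationary detector: f₂ = f₁ · v/(v − u) = 6.58429 × 1535/1534 ≈ 6.58858 MHz.
Beat frequency (with f₀ = 6580000 Hz): |f₂ − f₀| = 2u·f₀/(v − u) = 2 × 1 × 6580000/1534 ≈ 8579 Hz.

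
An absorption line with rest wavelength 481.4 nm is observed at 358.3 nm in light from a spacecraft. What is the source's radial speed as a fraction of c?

0.287c

λ'/λ₀ = 0.7443 < 1 (blueshift), so the source is approaching.
λ'/λ₀ = √((1 − β)/(1 + β)) for an approaching source ⇒ β = (1 − r²)/(1 + r²) with r = λ'/λ₀.
β = (1 − 0.5540)/(1 + 0.5540) ≈ 0.287.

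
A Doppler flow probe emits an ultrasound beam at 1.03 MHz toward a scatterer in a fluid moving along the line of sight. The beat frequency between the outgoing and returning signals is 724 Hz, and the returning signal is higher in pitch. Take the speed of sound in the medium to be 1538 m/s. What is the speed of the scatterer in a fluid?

Double Doppler shift off a moving reflector: f₂ = f₀ · (v + u)/(v − u) (u > 0 toward emitter).
Returning signal is higher, so f₂ = f₀ + Δf = 1030000 + 724 = 1030724 Hz.
Rearranging, u = v · (f₂ − f₀)/(f₂ + f₀) = 1538 × 724/2060724 ≈ 0.54 m/s.
So the scatterer in a fluid is moving at 0.54 m/s toward the emitter.

0.54 m/s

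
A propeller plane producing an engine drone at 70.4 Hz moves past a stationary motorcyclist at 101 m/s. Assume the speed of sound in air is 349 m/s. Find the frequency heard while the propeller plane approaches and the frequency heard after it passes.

99 Hz approaching; 55 Hz receding

Approaching: f₁ = f · v/(v − v_s) = 70.4 × 349/248 ≈ 99 Hz.
Receding: f₂ = f · v/(v + v_s) = 70.4 × 349/450 ≈ 55 Hz.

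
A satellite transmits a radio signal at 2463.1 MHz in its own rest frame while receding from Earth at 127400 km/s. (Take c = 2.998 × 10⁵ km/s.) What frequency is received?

β = v/c = 127400/299800 = 0.4249.
Relativistic Doppler for frequency: f' = f₀ · √((1 − β)/(1 + β)).
f' = 2463.1 × √(0.5751/1.4249) = 2463.1 × 0.63526 ≈ 1564.7 MHz.

1564.7 MHz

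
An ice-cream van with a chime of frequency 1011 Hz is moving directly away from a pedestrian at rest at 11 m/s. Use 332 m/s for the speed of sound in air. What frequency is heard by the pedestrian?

Moving source, stationary observer: f' = f · v/(v + v_s) since the source is receding.
f' = 1011 × 332/(332 + 11) = 1011 × 332/343 ≈ 979 Hz.

979 Hz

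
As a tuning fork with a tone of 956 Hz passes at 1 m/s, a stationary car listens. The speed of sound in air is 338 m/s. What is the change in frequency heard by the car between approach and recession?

5.66 Hz

Approaching: f₁ = f · v/(v − v_s) = 956 × 338/337 ≈ 958.84 Hz.
Receding: f₂ = f · v/(v + v_s) = 956 × 338/339 ≈ 953.18 Hz.
Drop: f₁ − f₂ = 2f·v·v_s/(v² − v_s²) = 2 × 956 × 338 × 1/(338² − 1²) ≈ 5.66 Hz.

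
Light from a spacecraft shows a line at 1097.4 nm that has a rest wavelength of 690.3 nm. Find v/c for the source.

0.433

λ'/λ₀ = 1.5897 > 1 (redshift), so the source is receding.
λ'/λ₀ = √((1 + β)/(1 − β)) for a receding source ⇒ β = (r² − 1)/(r² + 1) with r = λ'/λ₀.
β = (2.5273 − 1)/(2.5273 + 1) ≈ 0.433.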